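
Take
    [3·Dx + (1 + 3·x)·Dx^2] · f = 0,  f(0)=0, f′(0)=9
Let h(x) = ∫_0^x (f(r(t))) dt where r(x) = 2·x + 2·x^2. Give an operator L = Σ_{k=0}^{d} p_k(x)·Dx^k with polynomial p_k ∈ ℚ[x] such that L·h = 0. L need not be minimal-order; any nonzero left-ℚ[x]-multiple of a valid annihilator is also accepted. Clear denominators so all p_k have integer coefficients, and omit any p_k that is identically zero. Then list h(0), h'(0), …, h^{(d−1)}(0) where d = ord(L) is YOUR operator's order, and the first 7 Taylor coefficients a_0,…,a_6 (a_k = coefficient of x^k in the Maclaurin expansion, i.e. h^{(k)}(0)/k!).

L = (4 + 12·x + 12·x^2)·Dx^2 + (1 + 8·x + 18·x^2 + 12·x^3)·Dx^3  (order 3).
h: a_k = 0, 0, 9, -12, 27, -378/5, 1188/5, …
ICs: h(0) = 0, h′(0) = 0, h′′(0) = 18.

f: a_k = 0, 9, -27/2, 27, -243/4, 729/5, -729/2, …
Substitute x→r, Dx→(1/r')Dx; clear ⇒ L₀.
h=∫₀ˣh₀: take L = L₀·Dx.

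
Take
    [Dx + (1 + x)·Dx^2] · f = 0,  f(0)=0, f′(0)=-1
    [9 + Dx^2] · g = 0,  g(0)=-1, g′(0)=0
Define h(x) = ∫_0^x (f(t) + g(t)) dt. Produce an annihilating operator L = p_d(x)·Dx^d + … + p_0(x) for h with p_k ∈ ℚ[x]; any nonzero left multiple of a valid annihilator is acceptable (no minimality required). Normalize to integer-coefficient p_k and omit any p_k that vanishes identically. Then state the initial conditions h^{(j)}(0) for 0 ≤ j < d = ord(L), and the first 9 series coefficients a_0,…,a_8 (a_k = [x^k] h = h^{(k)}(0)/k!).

L = (135 + 162·x + 81·x^2)·Dx^2 + (99 + 261·x + 243·x^2 + 81·x^3)·Dx^3 + (15 + 18·x + 9·x^2)·Dx^4 + (11 + 29·x + 27·x^2 + 9·x^3)·Dx^5  (order 5).
h: a_k = 0, -1, -1/2, 5/3, -1/12, -5/8, -1/30, 283/1680, -1/56, …
ICs: h(0) = 0, h′(0) = -1, h′′(0) = -1, h′′′(0) = 10, h′′′′(0) = -2.

f: a_k = 0, -1, 1/2, -1/3, 1/4, -1/5, 1/6, -1/7, 1/8, …
g: a_k = -1, 0, 9/2, 0, -27/8, 0, 81/80, 0, -729/4480, …
L₀ := lclm(L_f,L_g); ord L₀ ≤ 2+2.
h=∫h₀ ⇒ L = L₀·Dx.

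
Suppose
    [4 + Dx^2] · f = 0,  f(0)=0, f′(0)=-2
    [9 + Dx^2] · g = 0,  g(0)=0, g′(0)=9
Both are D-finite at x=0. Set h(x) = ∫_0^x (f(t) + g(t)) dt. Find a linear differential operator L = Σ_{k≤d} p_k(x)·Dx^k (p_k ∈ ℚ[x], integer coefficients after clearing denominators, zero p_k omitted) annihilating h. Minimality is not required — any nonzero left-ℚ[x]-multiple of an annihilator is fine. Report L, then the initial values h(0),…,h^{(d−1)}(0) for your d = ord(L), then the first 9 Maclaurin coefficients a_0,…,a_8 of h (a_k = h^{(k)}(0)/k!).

L = 36·Dx + 13·Dx^3 + Dx^5  (order 5).
h: a_k = 0, 0, 7/2, 0, -73/24, 0, 697/720, 0, -919/5760, …
ICs: h(0) = 0, h′(0) = 0, h′′(0) = 7, h′′′(0) = 0, h′′′′(0) = -73.

f: a_k = 0, -2, 0, 4/3, 0, -4/15, 0, 8/315, 0, …
g: a_k = 0, 9, 0, -27/2, 0, 243/40, 0, -729/560, 0, …
h₀=f+g: left-lcm gives L₀, ord ≤ 4.
∫: right-multiply L₀ by Dx.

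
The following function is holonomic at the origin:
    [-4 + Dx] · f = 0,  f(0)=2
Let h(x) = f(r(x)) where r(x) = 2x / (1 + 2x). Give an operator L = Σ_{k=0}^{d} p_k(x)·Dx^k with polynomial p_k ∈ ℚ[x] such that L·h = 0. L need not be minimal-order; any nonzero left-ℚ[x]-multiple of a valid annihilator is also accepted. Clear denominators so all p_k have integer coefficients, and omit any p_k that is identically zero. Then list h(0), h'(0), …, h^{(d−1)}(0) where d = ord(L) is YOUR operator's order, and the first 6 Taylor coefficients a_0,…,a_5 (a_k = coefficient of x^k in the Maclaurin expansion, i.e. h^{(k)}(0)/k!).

L = -8 + (1 + 4·x + 4·x^2)·Dx  (order 1).
h: a_k = 2, 16, 32, -64/3, -128/3, 1792/15, …
ICs: h(0) = 2.

f: a_k = 2, 8, 16, 64/3, 64/3, 256/15, …
h₀=f(r): pull back L_f along r ⇒ L₀.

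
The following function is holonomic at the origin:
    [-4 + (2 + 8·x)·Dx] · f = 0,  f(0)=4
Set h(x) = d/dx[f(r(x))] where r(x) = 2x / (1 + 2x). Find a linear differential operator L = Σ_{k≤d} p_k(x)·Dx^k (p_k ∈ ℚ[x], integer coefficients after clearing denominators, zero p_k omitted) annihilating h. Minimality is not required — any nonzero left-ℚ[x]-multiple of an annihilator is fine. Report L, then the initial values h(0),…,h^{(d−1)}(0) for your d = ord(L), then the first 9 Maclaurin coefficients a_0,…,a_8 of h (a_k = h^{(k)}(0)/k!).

L = (-8 - 40·x) + (-1 - 12·x - 20·x^2)·Dx  (order 1).
h: a_k = 16, -128, 960, -7680, 65280, -577536, 5239808, -48332800, 451031040, …
ICs: h(0) = 16.

f: a_k = 4, 8, -8, 16, -40, 112, -336, 1056, -3432, …
h₀=f(r): pull back L_f along r ⇒ L₀.
h₀' ⇒ L via d/dx closure of L₀.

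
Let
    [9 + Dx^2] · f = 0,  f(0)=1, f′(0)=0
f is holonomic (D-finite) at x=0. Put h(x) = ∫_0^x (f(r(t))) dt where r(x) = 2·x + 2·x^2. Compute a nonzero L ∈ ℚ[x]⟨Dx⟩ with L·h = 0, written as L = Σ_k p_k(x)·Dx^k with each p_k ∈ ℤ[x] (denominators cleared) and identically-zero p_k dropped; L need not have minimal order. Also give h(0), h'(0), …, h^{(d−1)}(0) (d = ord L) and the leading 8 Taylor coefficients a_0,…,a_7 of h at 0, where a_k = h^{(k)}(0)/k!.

f: a_k = 1, 0, -9/2, 0, 27/8, 0, -81/80, 0, …
f∘r: x↦r, Dx↦Dx/r' in L_f ⇒ L₀.
h=∫₀ˣh₀: take L = L₀·Dx.
L = (36 + 216·x + 432·x^2 + 288·x^3)·Dx - 2·Dx^2 + (1 + 2·x)·Dx^3  (order 3).
h: a_k = 0, 1, 0, -6, -9, 36/5, 36, 1296/35, …
ICs: h(0) = 0, h′(0) = 1, h′′(0) = 0.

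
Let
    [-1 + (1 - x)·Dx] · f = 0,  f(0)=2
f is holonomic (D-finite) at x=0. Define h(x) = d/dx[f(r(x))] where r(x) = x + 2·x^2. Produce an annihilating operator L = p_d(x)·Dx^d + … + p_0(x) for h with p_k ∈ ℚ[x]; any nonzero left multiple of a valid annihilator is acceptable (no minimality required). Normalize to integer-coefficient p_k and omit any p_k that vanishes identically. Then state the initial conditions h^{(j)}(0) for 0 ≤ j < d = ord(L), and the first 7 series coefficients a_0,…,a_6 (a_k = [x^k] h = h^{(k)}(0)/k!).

f: a_k = 2, 2, 2, 2, 2, 2, 2, …
f∘r: x↦r, Dx↦Dx/r' in L_f ⇒ L₀.
Derive L from L₀ (diff closure).
L = (6 + 12·x + 24·x^2) + (-1 - 3·x + 6·x^2 + 8·x^3)·Dx  (order 1).
h: a_k = 2, 12, 30, 88, 210, 516, 1190, …
ICs: h(0) = 2.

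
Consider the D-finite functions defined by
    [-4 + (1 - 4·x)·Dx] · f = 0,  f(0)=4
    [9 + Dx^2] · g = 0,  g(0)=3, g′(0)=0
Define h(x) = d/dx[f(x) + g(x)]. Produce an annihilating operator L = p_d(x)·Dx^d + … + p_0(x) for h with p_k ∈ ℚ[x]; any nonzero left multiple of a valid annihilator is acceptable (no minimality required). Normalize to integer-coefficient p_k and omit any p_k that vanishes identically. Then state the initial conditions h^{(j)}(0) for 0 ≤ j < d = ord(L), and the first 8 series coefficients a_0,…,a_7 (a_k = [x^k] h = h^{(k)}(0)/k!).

L = (4824 - 1728·x + 3456·x^2) + (-315 + 1476·x - 1296·x^2 + 1728·x^3)·Dx + (536 - 192·x + 384·x^2)·Dx^2 + (-35 + 164·x - 144·x^2 + 192·x^3)·Dx^3  (order 3).
h: a_k = 16, 101, 768, 8273/2, 20480, 3931431/40, 458752, 1174407307/560, …
ICs: h(0) = 16, h′(0) = 101, h′′(0) = 1536.

f: a_k = 4, 16, 64, 256, 1024, 4096, 16384, 65536, …
g: a_k = 3, 0, -27/2, 0, 81/8, 0, -243/80, 0, …
Sum ⇒ L₀ = lclm(L_f,L_g) in ℚ(x)⟨Dx⟩.
Derive L from L₀ (diff closure).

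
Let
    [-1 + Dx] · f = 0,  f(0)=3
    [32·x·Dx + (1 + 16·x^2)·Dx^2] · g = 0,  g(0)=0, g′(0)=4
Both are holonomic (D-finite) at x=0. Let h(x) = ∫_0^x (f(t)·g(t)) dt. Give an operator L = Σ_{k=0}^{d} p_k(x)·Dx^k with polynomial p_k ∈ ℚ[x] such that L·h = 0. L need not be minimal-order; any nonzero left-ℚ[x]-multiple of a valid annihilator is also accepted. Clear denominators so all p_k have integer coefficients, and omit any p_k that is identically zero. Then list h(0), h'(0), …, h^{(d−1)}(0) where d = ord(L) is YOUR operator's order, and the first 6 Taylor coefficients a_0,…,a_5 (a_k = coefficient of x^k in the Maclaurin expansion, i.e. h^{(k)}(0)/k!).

f: a_k = 3, 3, 3/2, 1/2, 1/8, 1/40, …
g: a_k = 0, 4, 0, -64/3, 0, 1024/5, …
h₀=f·g: eliminate ⇒ L₀, order ≤ 1·2.
Integrate: L := L₀·Dx.
L = (1 - 32·x + 16·x^2)·Dx + (-2 + 32·x - 32·x^2)·Dx^2 + (1 + 16·x^2)·Dx^3  (order 3).
h: a_k = 0, 0, 6, 4, -29/2, -62/5, …
ICs: h(0) = 0, h′(0) = 0, h′′(0) = 12.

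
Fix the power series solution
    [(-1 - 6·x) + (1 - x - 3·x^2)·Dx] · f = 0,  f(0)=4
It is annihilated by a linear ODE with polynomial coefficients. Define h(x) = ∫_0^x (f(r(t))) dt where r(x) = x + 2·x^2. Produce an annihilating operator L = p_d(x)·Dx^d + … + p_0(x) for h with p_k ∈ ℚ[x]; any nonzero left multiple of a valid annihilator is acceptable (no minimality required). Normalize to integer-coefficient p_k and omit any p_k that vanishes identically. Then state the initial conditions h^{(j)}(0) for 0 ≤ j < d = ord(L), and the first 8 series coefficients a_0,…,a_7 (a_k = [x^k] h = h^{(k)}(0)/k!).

f: a_k = 4, 4, 16, 28, 76, 160, 388, 868, …
Change of var in L_f (x↦r) gives L₀.
h=∫h₀ ⇒ L = L₀·Dx.
L = (1 + 10·x + 36·x^2 + 48·x^3)·Dx + (-1 + x + 5·x^2 + 12·x^3 + 12·x^4)·Dx^2  (order 2).
h: a_k = 0, 4, 2, 8, 23, 308/5, 184, 4036/7, …
ICs: h(0) = 0, h′(0) = 4.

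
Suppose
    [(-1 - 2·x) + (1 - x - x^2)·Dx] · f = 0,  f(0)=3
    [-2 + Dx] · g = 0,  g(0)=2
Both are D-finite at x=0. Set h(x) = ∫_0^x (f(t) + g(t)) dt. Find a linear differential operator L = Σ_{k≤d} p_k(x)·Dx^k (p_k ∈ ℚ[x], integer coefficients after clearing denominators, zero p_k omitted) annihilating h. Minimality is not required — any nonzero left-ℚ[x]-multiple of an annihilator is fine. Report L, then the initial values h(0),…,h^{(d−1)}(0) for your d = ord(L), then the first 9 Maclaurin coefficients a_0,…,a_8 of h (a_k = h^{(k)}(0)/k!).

L = (-4 - 8·x - 24·x^2 - 8·x^3)·Dx + (14·x + 10·x^2 - 8·x^3 - 4·x^4)·Dx^2 + (1 - 5·x + x^2 + 6·x^3 + 2·x^4)·Dx^3  (order 3).
h: a_k = 0, 5, 7/2, 10/3, 35/12, 49/15, 184/45, 1763/315, 19861/2520, …
ICs: h(0) = 0, h′(0) = 5, h′′(0) = 7.

f: a_k = 3, 3, 6, 9, 15, 24, 39, 63, 102, …
g: a_k = 2, 4, 4, 8/3, 4/3, 8/15, 8/45, 16/315, 4/315, …
Weyl lclm of L_f,L_g ⇒ L₀ (ord ≤ 2).
Integrate: L := L₀·Dx.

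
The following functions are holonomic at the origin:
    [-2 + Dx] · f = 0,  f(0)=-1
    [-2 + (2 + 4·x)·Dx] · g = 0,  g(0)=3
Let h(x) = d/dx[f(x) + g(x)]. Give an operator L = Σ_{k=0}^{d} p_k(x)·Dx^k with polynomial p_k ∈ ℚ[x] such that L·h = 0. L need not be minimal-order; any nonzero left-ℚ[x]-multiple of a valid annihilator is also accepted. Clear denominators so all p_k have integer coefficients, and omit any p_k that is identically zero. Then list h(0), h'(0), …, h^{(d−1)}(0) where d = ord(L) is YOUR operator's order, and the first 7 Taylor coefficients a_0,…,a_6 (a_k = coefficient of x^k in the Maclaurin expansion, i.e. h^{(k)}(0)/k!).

L = (-10 - 8·x) + (-1 - 16·x - 16·x^2)·Dx + (3 + 10·x + 8·x^2)·Dx^2  (order 2).
h: a_k = 1, -7, 1/2, -61/6, 283/24, -2899/120, 31057/720, …
ICs: h(0) = 1, h′(0) = -7.

f: a_k = -1, -2, -2, -4/3, -2/3, -4/15, -4/45, …
g: a_k = 3, 3, -3/2, 3/2, -15/8, 21/8, -63/16, …
Sum ⇒ L₀ = lclm(L_f,L_g) in ℚ(x)⟨Dx⟩.
h=h₀': d/dx-closure on L₀ ⇒ L.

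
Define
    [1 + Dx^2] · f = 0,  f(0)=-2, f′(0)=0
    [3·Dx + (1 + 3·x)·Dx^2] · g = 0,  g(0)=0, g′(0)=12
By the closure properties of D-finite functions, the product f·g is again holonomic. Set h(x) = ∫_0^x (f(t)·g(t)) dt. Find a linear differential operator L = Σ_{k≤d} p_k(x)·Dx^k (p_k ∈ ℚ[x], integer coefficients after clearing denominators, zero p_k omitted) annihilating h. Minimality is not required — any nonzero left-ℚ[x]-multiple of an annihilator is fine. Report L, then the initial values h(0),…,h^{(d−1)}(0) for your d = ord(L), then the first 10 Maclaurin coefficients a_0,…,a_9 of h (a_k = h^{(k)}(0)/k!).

L = (-203 - 222·x - 189·x^2 + 432·x^3 + 324·x^4)·Dx + (-84 - 108·x + 648·x^2 + 648·x^3)·Dx^2 + (-208 - 228·x - 54·x^2 + 864·x^3 + 648·x^4)·Dx^3 + (-84 - 108·x + 648·x^2 + 648·x^3)·Dx^4 + (-5 - 6·x + 135·x^2 + 432·x^3 + 324·x^4)·Dx^5  (order 5).
h: a_k = 0, 0, -12, 12, -15, 144/5, -1769/30, 255/2, -484679/1680, 60817/90, …
ICs: h(0) = 0, h′(0) = 0, h′′(0) = -24, h′′′(0) = 72, h′′′′(0) = -360.

f: a_k = -2, 0, 1, 0, -1/12, 0, 1/360, 0, -1/20160, 0, …
g: a_k = 0, 12, -18, 36, -81, 972/5, -486, 8748/7, -6561/2, 8748, …
h₀=f·g: eliminate ⇒ L₀, order ≤ 2·2.
∫: right-multiply L₀ by Dx.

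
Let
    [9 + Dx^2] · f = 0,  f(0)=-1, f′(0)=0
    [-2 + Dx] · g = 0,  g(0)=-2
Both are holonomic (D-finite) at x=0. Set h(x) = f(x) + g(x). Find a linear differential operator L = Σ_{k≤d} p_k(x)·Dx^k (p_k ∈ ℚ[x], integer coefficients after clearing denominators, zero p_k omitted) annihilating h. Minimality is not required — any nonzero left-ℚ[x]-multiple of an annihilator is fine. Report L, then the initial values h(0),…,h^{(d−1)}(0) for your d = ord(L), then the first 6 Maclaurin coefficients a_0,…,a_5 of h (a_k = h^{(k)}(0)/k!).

f: a_k = -1, 0, 9/2, 0, -27/8, 0, …
g: a_k = -2, -4, -4, -8/3, -4/3, -8/15, …
f+g: L₀ = lclm(L_f,L_g), ord ≤ 2+1.
L = -18 + 9·Dx - 2·Dx^2 + Dx^3  (order 3).
h: a_k = -3, -4, 1/2, -8/3, -113/24, -8/15, …
ICs: h(0) = -3, h′(0) = -4, h′′(0) = 1.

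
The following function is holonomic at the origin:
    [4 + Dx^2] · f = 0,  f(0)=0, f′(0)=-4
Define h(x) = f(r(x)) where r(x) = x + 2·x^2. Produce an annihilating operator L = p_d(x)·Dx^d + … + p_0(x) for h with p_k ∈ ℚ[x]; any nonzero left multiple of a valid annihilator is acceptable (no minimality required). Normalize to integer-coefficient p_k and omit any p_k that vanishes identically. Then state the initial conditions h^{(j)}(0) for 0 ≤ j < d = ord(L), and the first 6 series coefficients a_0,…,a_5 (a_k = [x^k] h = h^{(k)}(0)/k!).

f: a_k = 0, -4, 0, 8/3, 0, -8/15, …
f∘r: x↦r, Dx↦Dx/r' in L_f ⇒ L₀.
L = (4 + 48·x + 192·x^2 + 256·x^3) - 4·Dx + (1 + 4·x)·Dx^2  (order 2).
h: a_k = 0, -4, -8, 8/3, 16, 472/15, …
ICs: h(0) = 0, h′(0) = -4.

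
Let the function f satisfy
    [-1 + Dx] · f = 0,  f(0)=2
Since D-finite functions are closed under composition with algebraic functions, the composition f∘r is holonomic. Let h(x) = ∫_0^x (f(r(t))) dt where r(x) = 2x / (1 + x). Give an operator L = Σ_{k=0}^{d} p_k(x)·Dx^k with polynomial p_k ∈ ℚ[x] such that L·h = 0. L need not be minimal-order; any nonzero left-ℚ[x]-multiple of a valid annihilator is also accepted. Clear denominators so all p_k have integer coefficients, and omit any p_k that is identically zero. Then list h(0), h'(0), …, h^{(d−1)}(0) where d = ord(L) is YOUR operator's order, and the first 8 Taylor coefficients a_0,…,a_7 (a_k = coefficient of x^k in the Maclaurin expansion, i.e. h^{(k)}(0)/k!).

L = -2·Dx + (1 + 2·x + x^2)·Dx^2  (order 2).
h: a_k = 0, 2, 2, 0, -1/3, 4/15, -2/15, 8/315, …
ICs: h(0) = 0, h′(0) = 2.

f: a_k = 2, 2, 1, 1/3, 1/12, 1/60, 1/360, 1/2520, …
L₀ from L_f via x↦r, Dx↦r'^{-1}Dx.
Integrate: L := L₀·Dx.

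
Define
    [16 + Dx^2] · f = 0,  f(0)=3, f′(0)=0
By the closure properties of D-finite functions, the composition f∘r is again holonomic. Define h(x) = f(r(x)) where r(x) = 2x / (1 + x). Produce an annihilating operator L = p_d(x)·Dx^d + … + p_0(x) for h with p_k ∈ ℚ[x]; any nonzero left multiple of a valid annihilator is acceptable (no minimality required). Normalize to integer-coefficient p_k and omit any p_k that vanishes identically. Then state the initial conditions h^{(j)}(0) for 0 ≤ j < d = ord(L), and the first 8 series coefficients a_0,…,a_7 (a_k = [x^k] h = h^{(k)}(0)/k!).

f: a_k = 3, 0, -24, 0, 32, 0, -256/15, 0, …
Change of var in L_f (x↦r) gives L₀.
L = 64 + (2 + 6·x + 6·x^2 + 2·x^3)·Dx + (1 + 4·x + 6·x^2 + 4·x^3 + x^4)·Dx^2  (order 2).
h: a_k = 3, 0, -96, 192, 224, -1664, 53216/15, -15552/5, …
ICs: h(0) = 3, h′(0) = 0.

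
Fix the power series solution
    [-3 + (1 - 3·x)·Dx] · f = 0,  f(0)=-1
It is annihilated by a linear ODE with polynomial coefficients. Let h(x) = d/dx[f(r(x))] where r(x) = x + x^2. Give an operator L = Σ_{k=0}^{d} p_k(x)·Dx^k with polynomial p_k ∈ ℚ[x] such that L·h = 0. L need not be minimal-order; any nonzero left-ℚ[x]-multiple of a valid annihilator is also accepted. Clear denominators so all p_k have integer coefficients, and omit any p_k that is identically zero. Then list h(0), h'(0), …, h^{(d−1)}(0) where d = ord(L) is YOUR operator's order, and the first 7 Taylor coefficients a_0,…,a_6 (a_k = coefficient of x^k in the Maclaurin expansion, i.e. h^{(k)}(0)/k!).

L = (8 + 18·x + 18·x^2) + (-1 + x + 9·x^2 + 6·x^3)·Dx  (order 1).
h: a_k = -3, -24, -135, -684, -3240, -14742, -65205, …
ICs: h(0) = -3.

f: a_k = -1, -3, -9, -27, -81, -243, -729, …
Substitute x→r, Dx→(1/r')Dx; clear ⇒ L₀.
Derive L from L₀ (diff closure).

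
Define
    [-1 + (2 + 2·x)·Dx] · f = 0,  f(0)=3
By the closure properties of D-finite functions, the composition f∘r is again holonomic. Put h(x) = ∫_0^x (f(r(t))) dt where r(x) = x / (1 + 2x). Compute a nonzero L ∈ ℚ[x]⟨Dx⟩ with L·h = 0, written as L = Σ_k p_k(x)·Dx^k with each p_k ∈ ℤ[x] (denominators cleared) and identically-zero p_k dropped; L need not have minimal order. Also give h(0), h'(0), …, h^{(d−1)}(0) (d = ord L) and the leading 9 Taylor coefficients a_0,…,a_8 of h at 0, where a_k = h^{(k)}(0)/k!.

f: a_k = 3, 3/2, -3/8, 3/16, -15/128, 21/256, -63/1024, 99/2048, -1287/32768, …
f∘r: x↦r, Dx↦Dx/r' in L_f ⇒ L₀.
h=∫h₀ ⇒ L = L₀·Dx.
L = -Dx + (2 + 10·x + 12·x^2)·Dx^2  (order 2).
h: a_k = 0, 3, 3/4, -9/8, 123/64, -2271/640, 3543/512, -100935/7168, 486315/16384, …
ICs: h(0) = 0, h′(0) = 3.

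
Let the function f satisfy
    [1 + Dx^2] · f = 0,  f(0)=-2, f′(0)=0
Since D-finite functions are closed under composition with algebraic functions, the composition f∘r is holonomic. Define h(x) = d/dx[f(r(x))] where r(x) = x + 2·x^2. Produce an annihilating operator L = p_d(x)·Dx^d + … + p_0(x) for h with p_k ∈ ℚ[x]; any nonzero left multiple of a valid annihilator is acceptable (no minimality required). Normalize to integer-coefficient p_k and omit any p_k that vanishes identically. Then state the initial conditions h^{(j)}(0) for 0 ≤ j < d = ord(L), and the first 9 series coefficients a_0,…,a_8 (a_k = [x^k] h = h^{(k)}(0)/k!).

f: a_k = -2, 0, 1, 0, -1/12, 0, 1/360, 0, -1/20160, …
L₀ from L_f via x↦r, Dx↦r'^{-1}Dx.
Derive L from L₀ (diff closure).
L = (49 + 16·x + 96·x^2 + 256·x^3 + 256·x^4) + (-12 - 48·x)·Dx + (1 + 8·x + 16·x^2)·Dx^2  (order 2).
h: a_k = 0, 2, 12, 47/3, -10/3, -719/60, -553/30, -23521/2520, 559/140, …
ICs: h(0) = 0, h′(0) = 2.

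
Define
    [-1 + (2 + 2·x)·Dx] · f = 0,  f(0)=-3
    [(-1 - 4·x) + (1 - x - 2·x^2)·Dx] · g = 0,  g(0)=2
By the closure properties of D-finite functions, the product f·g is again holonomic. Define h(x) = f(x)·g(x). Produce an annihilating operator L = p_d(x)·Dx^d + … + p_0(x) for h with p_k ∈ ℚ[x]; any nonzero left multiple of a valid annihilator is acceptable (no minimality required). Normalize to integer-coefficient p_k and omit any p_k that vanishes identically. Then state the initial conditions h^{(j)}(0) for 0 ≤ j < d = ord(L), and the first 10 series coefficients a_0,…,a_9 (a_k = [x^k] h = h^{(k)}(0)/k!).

f: a_k = -3, -3/2, 3/8, -3/16, 15/128, -21/256, 63/1024, -99/2048, 1287/32768, -2145/65536, …
g: a_k = 2, 2, 6, 10, 22, 42, 86, 170, 342, 682, …
Product ⇒ symmetric product L₀, ord ≤ 1.
L = (3 + 6·x) + (-2 + 2·x + 4·x^2)·Dx  (order 1).
h: a_k = -6, -9, -81/4, -309/8, -5049/64, -20007/128, -160749/512, -641709/1024, -20553993/16384, -82179507/32768, …
ICs: h(0) = -6.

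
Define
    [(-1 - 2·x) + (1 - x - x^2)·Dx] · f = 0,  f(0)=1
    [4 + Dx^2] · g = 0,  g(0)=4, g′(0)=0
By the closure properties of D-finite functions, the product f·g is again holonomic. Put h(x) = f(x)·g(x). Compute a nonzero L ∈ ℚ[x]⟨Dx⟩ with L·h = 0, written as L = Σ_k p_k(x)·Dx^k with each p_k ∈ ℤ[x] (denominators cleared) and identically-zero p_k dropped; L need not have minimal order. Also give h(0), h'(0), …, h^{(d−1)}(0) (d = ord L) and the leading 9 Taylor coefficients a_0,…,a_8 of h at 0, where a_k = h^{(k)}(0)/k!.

L = (-2 + 4·x + 4·x^2) + (2 + 4·x)·Dx + (-1 + x + x^2)·Dx^2  (order 2).
h: a_k = 4, 4, 0, 4, 20/3, 32/3, 764/45, 1244/45, 4688/105, …
ICs: h(0) = 4, h′(0) = 4.

f: a_k = 1, 1, 2, 3, 5, 8, 13, 21, 34, …
g: a_k = 4, 0, -8, 0, 8/3, 0, -16/45, 0, 8/315, …
h₀=f·g: eliminate ⇒ L₀, order ≤ 1·2.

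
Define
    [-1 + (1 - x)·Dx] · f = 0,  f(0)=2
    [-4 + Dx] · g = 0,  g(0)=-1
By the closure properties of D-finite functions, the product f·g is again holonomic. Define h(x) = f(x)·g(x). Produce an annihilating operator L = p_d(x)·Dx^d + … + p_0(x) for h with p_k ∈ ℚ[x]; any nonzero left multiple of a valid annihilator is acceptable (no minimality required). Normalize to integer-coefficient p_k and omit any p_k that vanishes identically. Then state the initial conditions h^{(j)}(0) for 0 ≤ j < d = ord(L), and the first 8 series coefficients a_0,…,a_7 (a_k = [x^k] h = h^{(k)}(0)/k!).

L = (5 - 4·x) + (-1 + x)·Dx  (order 1).
h: a_k = -2, -10, -26, -142/3, -206/3, -1286/15, -874/9, -32638/315, …
ICs: h(0) = -2.

f: a_k = 2, 2, 2, 2, 2, 2, 2, 2, …
g: a_k = -1, -4, -8, -32/3, -32/3, -128/15, -256/45, -1024/315, …
Product ⇒ symmetric product L₀, ord ≤ 1.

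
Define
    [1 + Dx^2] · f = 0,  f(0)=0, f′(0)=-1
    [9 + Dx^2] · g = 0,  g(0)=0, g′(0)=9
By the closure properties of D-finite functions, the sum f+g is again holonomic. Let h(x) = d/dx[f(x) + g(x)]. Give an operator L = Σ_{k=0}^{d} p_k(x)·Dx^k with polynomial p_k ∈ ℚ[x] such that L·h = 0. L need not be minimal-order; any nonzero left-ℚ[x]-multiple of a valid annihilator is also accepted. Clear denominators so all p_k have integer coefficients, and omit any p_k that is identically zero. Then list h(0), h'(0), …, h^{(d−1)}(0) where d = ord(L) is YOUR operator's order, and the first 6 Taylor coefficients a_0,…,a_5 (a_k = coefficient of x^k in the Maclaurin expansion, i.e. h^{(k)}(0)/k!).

f: a_k = 0, -1, 0, 1/6, 0, -1/120, …
g: a_k = 0, 9, 0, -27/2, 0, 243/40, …
Weyl lclm of L_f,L_g ⇒ L₀ (ord ≤ 4).
Differentiate: ansatz ord ≤ ord L₀ ⇒ L.
L = 9 + 10·Dx^2 + Dx^4  (order 4).
h: a_k = 8, 0, -40, 0, 91/3, 0, …
ICs: h(0) = 8, h′(0) = 0, h′′(0) = -80, h′′′(0) = 0.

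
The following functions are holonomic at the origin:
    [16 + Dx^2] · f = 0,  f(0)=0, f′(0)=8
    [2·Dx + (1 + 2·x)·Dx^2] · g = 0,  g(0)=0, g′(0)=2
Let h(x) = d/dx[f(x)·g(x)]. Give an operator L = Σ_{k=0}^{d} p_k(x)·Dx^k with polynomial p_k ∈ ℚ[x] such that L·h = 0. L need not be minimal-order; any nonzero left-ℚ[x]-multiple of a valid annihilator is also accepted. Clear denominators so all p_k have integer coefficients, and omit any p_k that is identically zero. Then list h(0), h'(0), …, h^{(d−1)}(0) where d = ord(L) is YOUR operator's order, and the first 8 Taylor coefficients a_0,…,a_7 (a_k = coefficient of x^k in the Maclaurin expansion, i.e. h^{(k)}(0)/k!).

f: a_k = 0, 8, 0, -64/3, 0, 256/15, 0, -2048/315, …
g: a_k = 0, 2, -2, 8/3, -4, 32/5, -32/3, 128/7, …
L₀ := L_f ⊗_s L_g (sym. prod.), ord ≤ 4.
h₀' ⇒ L via d/dx closure of L₀.
L = (-896 + 28672·x + 282624·x^2 + 1032192·x^3 + 1826816·x^4 + 1572864·x^5 + 524288·x^6) + (576 + 12416·x + 66560·x^2 + 153600·x^3 + 163840·x^4 + 65536·x^5)·Dx + (280 + 6592·x + 44480·x^2 + 141312·x^3 + 234496·x^4 + 196608·x^5 + 65536·x^6)·Dx^2 + (36 + 776·x + 4160·x^2 + 9600·x^3 + 10240·x^4 + 4096·x^5)·Dx^3 + (21 + 300·x + 1676·x^2 + 4800·x^3 + 7520·x^4 + 6144·x^5 + 2048·x^6)·Dx^4  (order 4).
h: a_k = 0, 32, -48, -256/3, 160/3, 512/3, -3584/15, 106496/315, …
ICs: h(0) = 0, h′(0) = 32, h′′(0) = -96, h′′′(0) = -512.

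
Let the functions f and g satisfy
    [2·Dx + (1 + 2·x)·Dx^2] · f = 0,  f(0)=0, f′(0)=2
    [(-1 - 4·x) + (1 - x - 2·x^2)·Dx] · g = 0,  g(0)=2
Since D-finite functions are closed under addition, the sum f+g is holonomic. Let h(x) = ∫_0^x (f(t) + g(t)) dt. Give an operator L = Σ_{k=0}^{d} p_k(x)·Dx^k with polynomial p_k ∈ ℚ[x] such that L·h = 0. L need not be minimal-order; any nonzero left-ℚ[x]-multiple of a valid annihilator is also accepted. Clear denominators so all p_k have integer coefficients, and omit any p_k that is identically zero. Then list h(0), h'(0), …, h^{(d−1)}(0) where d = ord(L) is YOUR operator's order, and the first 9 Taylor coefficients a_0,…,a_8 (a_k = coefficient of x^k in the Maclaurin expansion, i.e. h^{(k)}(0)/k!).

f: a_k = 0, 2, -2, 8/3, -4, 32/5, -32/3, 128/7, -32, …
g: a_k = 2, 2, 6, 10, 22, 42, 86, 170, 342, …
h₀=f+g: left-lcm gives L₀, ord ≤ 3.
h=∫₀ˣh₀: take L = L₀·Dx.
L = (-54 - 228·x - 432·x^2 - 288·x^3 - 192·x^4)·Dx^2 + (-11 - 124·x - 464·x^2 - 704·x^3 - 592·x^4 - 320·x^5)·Dx^3 + (4 + 19·x + 17·x^2 - 42·x^3 - 116·x^4 - 136·x^5 - 64·x^6)·Dx^4  (order 4).
h: a_k = 0, 2, 2, 4/3, 19/6, 18/5, 121/15, 226/21, 659/28, …
ICs: h(0) = 0, h′(0) = 2, h′′(0) = 4, h′′′(0) = 8.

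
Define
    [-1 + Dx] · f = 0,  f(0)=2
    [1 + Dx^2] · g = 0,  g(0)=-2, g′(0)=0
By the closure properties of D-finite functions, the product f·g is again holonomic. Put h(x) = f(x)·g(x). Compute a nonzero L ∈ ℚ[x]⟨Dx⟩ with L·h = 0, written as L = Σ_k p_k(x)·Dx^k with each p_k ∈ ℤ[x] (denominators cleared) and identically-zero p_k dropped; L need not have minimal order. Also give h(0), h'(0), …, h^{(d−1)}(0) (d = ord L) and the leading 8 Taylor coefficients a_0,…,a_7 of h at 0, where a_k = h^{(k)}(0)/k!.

f: a_k = 2, 2, 1, 1/3, 1/12, 1/60, 1/360, 1/2520, …
g: a_k = -2, 0, 1, 0, -1/12, 0, 1/360, 0, …
f·g: L₀ = L_f ⊗_s L_g, ord ≤ 1·2.
L = 2 - 2·Dx + Dx^2  (order 2).
h: a_k = -4, -4, 0, 4/3, 2/3, 2/15, 0, -2/315, …
ICs: h(0) = -4, h′(0) = -4.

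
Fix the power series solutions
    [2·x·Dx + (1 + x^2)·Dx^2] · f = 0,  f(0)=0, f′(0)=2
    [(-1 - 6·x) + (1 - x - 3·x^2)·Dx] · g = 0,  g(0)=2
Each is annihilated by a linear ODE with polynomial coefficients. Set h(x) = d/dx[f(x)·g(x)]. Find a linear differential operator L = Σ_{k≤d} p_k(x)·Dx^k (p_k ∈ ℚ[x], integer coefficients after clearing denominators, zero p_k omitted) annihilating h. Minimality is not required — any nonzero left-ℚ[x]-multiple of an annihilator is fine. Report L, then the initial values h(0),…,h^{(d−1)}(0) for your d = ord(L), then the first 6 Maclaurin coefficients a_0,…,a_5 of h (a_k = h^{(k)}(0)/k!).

f: a_k = 0, 2, 0, -2/3, 0, 2/5, …
g: a_k = 2, 2, 8, 14, 38, 80, …
Product ⇒ symmetric product L₀, ord ≤ 2.
Derive L from L₀ (diff closure).
L = (46 + 186·x^2 + 72·x^3 + 324·x^4) + (10 + 62·x + 42·x^2 + 186·x^3 + 72·x^4 + 216·x^5)·Dx + (-3 + 2·x - 2·x^2 + 14·x^3 + 28·x^4 + 12·x^5 + 27·x^6)·Dx^2  (order 2).
h: a_k = 4, 8, 44, 320/3, 1072/3, 4544/5, …
ICs: h(0) = 4, h′(0) = 8.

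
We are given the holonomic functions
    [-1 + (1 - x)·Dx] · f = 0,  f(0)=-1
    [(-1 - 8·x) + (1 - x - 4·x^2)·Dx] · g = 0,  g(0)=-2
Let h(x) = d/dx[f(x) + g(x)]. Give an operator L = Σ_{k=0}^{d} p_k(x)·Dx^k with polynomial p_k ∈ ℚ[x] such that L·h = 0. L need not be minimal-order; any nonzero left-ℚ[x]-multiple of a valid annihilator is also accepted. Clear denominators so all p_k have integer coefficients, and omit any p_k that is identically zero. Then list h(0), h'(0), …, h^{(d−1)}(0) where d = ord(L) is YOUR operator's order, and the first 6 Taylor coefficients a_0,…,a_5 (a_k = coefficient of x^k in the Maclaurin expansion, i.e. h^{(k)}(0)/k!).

L = (-6 - 96·x - 384·x^3 + 96·x^4) + (6 + 42·x - 24·x^2 + 144·x^3 - 372·x^4 + 96·x^5)·Dx + (-1 + 2·x - 9·x^2 + 24·x^3 + 28·x^4 - 60·x^5 + 16·x^6)·Dx^2  (order 2).
h: a_k = -3, -22, -57, -236, -655, -2178, …
ICs: h(0) = -3, h′(0) = -22.

f: a_k = -1, -1, -1, -1, -1, -1, …
g: a_k = -2, -2, -10, -18, -58, -130, …
h₀=f+g: left-lcm gives L₀, ord ≤ 2.
h=h₀': d/dx-closure on L₀ ⇒ L.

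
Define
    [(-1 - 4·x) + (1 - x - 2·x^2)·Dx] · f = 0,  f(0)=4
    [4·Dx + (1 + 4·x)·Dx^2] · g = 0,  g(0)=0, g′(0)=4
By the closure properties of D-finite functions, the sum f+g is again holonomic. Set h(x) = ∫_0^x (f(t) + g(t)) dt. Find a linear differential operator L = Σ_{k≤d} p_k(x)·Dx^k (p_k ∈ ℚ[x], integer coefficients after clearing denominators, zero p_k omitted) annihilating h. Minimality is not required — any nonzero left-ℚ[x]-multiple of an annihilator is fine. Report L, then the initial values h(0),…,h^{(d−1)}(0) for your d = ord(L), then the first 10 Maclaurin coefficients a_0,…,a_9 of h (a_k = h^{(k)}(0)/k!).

L = (156 + 624·x + 1440·x^2 + 768·x^3 + 768·x^4)·Dx^2 + (-1 + 160·x + 1064·x^2 + 1952·x^3 + 1600·x^4 + 1280·x^5)·Dx^3 + (-5 - 39·x - 66·x^2 + 80·x^3 + 240·x^4 + 384·x^5 + 256·x^6)·Dx^4  (order 4).
h: a_k = 0, 4, 4, 4/3, 31/3, -4, 722/15, -1532/21, 4691/14, -7508/9, …
ICs: h(0) = 0, h′(0) = 4, h′′(0) = 8, h′′′(0) = 8.

f: a_k = 4, 4, 12, 20, 44, 84, 172, 340, 684, 1364, …
g: a_k = 0, 4, -8, 64/3, -64, 1024/5, -2048/3, 16384/7, -8192, 262144/9, …
h₀=f+g: left-lcm gives L₀, ord ≤ 3.
Integrate: L := L₀·Dx.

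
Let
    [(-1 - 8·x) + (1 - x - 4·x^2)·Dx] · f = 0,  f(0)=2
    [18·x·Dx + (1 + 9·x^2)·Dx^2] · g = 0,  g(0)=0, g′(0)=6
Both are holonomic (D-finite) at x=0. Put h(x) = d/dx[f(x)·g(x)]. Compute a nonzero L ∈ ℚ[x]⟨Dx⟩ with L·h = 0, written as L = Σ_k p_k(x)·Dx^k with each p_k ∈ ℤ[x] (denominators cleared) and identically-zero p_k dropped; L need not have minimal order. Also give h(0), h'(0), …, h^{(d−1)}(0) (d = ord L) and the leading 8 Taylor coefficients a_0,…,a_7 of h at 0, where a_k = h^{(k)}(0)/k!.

L = (6 + 5022·x^2 + 7776·x^3 + 46656·x^4) + (21 + 186·x + 297·x^2 + 1710·x^3 + 7776·x^4 + 31104·x^5)·Dx + (-4 - 5·x - 119·x^2 + 99·x^3 - 315·x^4 + 1296·x^5 + 3888·x^6)·Dx^2  (order 2).
h: a_k = 12, 24, 72, 288, 1812, 19512/5, 5952, 966528/35, …
ICs: h(0) = 12, h′(0) = 24.

f: a_k = 2, 2, 10, 18, 58, 130, 362, 882, …
g: a_k = 0, 6, 0, -18, 0, 486/5, 0, -4374/7, …
Product ⇒ symmetric product L₀, ord ≤ 2.
h=h₀': d/dx-closure on L₀ ⇒ L.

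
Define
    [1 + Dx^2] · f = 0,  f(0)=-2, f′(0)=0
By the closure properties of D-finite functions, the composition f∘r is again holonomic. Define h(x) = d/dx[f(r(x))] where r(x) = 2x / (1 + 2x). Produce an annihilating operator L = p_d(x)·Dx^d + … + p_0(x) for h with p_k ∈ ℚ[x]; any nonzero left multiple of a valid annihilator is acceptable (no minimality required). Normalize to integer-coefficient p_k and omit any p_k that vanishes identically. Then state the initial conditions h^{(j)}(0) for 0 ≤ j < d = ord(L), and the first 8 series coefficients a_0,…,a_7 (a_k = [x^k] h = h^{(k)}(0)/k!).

f: a_k = -2, 0, 1, 0, -1/12, 0, 1/360, 0, …
h₀=f(r): pull back L_f along r ⇒ L₀.
Differentiate: ansatz ord ≤ ord L₀ ⇒ L.
L = (28 + 96·x + 96·x^2) + (12 + 72·x + 144·x^2 + 96·x^3)·Dx + (1 + 8·x + 24·x^2 + 32·x^3 + 16·x^4)·Dx^2  (order 2).
h: a_k = 0, 8, -48, 560/3, -1760/3, 24016/15, -19488/5, 534368/63, …
ICs: h(0) = 0, h′(0) = 8.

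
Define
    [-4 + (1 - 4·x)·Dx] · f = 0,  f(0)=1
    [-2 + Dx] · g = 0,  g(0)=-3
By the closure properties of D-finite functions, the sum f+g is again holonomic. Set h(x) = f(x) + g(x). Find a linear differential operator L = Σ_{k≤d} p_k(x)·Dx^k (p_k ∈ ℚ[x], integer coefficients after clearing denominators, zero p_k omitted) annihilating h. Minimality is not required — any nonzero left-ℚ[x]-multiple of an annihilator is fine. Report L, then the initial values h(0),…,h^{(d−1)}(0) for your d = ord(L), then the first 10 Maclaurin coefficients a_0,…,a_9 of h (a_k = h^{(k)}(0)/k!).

L = (-24 - 32·x) + (14 + 16·x - 32·x^2)·Dx + (-1 + 16·x^2)·Dx^2  (order 2).
h: a_k = -2, -2, 10, 60, 254, 5116/5, 61436/15, 1720312/105, 6881278/105, 247726076/945, …
ICs: h(0) = -2, h′(0) = -2.

f: a_k = 1, 4, 16, 64, 256, 1024, 4096, 16384, 65536, 262144, …
g: a_k = -3, -6, -6, -4, -2, -4/5, -4/15, -8/105, -2/105, -4/945, …
f+g: L₀ = lclm(L_f,L_g), ord ≤ 1+1.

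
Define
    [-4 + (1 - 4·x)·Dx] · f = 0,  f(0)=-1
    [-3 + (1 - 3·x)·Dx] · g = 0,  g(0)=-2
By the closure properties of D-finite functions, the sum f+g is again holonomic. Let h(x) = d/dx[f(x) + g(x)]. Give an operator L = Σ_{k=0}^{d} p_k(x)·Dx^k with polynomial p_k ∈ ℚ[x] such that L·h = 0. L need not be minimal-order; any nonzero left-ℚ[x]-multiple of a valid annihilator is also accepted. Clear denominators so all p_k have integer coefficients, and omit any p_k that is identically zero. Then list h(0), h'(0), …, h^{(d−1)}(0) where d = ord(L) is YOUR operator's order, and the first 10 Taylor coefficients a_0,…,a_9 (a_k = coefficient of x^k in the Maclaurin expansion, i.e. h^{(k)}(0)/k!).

f: a_k = -1, -4, -16, -64, -256, -1024, -4096, -16384, -65536, -262144, …
g: a_k = -2, -6, -18, -54, -162, -486, -1458, -4374, -13122, -39366, …
Sum ⇒ L₀ = lclm(L_f,L_g) in ℚ(x)⟨Dx⟩.
h₀' ⇒ L via d/dx closure of L₀.
L = 72 + (-21 + 72·x)·Dx + (1 - 7·x + 12·x^2)·Dx^2  (order 2).
h: a_k = -10, -68, -354, -1672, -7550, -33324, -145306, -629264, -2713590, -11666740, …
ICs: h(0) = -10, h′(0) = -68.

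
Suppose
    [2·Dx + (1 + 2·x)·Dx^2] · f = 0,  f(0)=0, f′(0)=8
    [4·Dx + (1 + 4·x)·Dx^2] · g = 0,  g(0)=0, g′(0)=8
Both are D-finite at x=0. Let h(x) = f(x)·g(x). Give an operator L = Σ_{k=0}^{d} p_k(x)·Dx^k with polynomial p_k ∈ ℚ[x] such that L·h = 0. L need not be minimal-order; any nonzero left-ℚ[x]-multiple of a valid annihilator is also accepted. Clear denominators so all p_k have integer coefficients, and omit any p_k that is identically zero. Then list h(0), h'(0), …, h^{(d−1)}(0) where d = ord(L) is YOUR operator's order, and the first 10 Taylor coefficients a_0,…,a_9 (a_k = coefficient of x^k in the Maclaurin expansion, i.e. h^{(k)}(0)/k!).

f: a_k = 0, 8, -8, 32/3, -16, 128/5, -128/3, 512/7, -128, 2048/9, …
g: a_k = 0, 8, -16, 128/3, -128, 2048/5, -4096/3, 32768/7, -16384, 524288/9, …
Sym-product of L_f,L_g gives L₀ (≤ ord 4).
L = (160 + 768·x + 1024·x^2)·Dx + (264 + 2144·x + 5760·x^2 + 5120·x^3)·Dx^2 + (64 + 720·x + 2976·x^2 + 5376·x^3 + 3584·x^4)·Dx^3 + (3 + 44·x + 252·x^2 + 704·x^3 + 960·x^4 + 512·x^5)·Dx^4  (order 4).
h: a_k = 0, 0, 64, -192, 1664/3, -1664, 234752/45, -84992/5, 1200128/21, -6892544/35, …
ICs: h(0) = 0, h′(0) = 0, h′′(0) = 128, h′′′(0) = -1152.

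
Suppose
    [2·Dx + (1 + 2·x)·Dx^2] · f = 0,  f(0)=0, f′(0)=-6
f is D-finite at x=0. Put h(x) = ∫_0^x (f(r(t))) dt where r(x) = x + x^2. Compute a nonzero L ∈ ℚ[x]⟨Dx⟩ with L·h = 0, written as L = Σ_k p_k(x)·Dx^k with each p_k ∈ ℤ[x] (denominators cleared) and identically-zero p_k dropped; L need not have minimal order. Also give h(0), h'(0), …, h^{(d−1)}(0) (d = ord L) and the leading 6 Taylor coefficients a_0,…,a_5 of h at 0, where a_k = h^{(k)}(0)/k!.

L = (4·x + 4·x^2)·Dx^2 + (1 + 4·x + 6·x^2 + 4·x^3)·Dx^3  (order 3).
h: a_k = 0, 0, -3, 0, 1, -6/5, …
ICs: h(0) = 0, h′(0) = 0, h′′(0) = -6.

f: a_k = 0, -6, 6, -8, 12, -96/5, …
f∘r: x↦r, Dx↦Dx/r' in L_f ⇒ L₀.
∫: right-multiply L₀ by Dx.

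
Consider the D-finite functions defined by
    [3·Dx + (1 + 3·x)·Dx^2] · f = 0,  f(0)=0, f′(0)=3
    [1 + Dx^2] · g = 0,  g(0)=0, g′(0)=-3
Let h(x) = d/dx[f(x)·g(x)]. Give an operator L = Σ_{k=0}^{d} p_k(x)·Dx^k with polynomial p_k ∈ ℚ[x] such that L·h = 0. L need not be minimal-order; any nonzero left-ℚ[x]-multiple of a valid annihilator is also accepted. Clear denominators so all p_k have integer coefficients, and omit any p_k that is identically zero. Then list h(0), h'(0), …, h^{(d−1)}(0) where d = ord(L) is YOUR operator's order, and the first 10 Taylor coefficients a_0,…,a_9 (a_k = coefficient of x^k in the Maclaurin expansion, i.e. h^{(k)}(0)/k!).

L = (-8897 - 1764·x - 7722·x^2 - 14364·x^3 - 7533·x^4 + 5832·x^5 + 2916·x^6) + (-3432 - 13248·x - 12420·x^2 - 8100·x^3 + 9720·x^4 + 5832·x^5)·Dx + (-9100 - 3204·x - 11070·x^2 - 17064·x^3 - 6318·x^4 + 11664·x^5 + 5832·x^6)·Dx^2 + (-3432 - 13248·x - 12420·x^2 - 8100·x^3 + 9720·x^4 + 5832·x^5)·Dx^3 + (-203 - 1440·x - 3348·x^2 - 2700·x^3 + 1215·x^4 + 5832·x^5 + 2916·x^6)·Dx^4  (order 4).
h: a_k = 0, -18, 81/2, -102, 585/2, -3393/4, 198513/80, -511397/70, 1512081/70, -184492667/2880, …
ICs: h(0) = 0, h′(0) = -18, h′′(0) = 81, h′′′(0) = -612.

f: a_k = 0, 3, -9/2, 9, -81/4, 243/5, -243/2, 2187/7, -6561/8, 2187, …
g: a_k = 0, -3, 0, 1/2, 0, -1/40, 0, 1/1680, 0, -1/120960, …
Sym-product of L_f,L_g gives L₀ (≤ ord 4).
h₀' ⇒ L via d/dx closure of L₀.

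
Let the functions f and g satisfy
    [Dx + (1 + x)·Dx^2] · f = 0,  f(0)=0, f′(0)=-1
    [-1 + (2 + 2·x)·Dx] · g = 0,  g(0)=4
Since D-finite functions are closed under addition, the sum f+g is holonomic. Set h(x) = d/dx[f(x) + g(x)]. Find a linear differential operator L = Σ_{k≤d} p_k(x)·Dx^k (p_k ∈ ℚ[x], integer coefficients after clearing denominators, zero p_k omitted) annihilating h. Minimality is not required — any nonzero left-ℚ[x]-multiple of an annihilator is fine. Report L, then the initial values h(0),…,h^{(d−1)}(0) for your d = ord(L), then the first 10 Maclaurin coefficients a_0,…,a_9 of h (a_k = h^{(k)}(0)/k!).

f: a_k = 0, -1, 1/2, -1/3, 1/4, -1/5, 1/6, -1/7, 1/8, -1/9, …
g: a_k = 4, 2, -1/2, 1/4, -5/32, 7/64, -21/256, 33/512, -429/8192, 715/16384, …
Weyl lclm of L_f,L_g ⇒ L₀ (ord ≤ 3).
h=h₀': d/dx-closure on L₀ ⇒ L.
L = 1 + (5 + 5·x)·Dx + (2 + 4·x + 2·x^2)·Dx^2  (order 2).
h: a_k = 1, 0, -1/4, 3/8, -29/64, 65/128, -281/512, 595/1024, -9949/16384, 20613/32768, …
ICs: h(0) = 1, h′(0) = 0.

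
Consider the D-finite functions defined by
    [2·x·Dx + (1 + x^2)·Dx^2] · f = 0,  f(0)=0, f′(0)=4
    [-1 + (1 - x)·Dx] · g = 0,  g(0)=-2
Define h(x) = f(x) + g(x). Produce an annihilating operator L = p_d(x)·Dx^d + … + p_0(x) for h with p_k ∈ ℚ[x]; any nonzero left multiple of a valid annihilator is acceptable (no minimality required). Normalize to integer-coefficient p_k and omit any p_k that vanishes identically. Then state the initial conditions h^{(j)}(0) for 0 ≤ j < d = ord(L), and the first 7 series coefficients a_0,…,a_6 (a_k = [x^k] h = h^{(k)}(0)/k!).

L = (2 - 8·x - 6·x^2)·Dx + (-4 + 2·x - 4·x^2 - 6·x^3)·Dx^2 + (1 - x^4)·Dx^3  (order 3).
h: a_k = -2, 2, -2, -10/3, -2, -6/5, -2, …
ICs: h(0) = -2, h′(0) = 2, h′′(0) = -4.

f: a_k = 0, 4, 0, -4/3, 0, 4/5, 0, …
g: a_k = -2, -2, -2, -2, -2, -2, -2, …
Sum ⇒ L₀ = lclm(L_f,L_g) in ℚ(x)⟨Dx⟩.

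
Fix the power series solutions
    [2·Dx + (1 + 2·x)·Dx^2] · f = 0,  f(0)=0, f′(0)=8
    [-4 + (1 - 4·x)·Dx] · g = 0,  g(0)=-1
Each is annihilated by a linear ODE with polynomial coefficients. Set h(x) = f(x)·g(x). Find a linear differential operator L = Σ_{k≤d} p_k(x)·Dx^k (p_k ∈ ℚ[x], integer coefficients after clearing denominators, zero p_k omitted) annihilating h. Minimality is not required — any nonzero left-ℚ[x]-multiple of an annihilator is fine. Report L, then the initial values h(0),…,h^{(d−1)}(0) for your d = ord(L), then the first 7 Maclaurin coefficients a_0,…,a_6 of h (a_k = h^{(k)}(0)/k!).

L = 8 + (6 + 24·x)·Dx + (-1 + 2·x + 8·x^2)·Dx^2  (order 2).
h: a_k = 0, -8, -24, -320/3, -1232/3, -25024/15, -33152/5, …
ICs: h(0) = 0, h′(0) = -8.

f: a_k = 0, 8, -8, 32/3, -16, 128/5, -128/3, …
g: a_k = -1, -4, -16, -64, -256, -1024, -4096, …
Sym-product of L_f,L_g gives L₀ (≤ ord 2).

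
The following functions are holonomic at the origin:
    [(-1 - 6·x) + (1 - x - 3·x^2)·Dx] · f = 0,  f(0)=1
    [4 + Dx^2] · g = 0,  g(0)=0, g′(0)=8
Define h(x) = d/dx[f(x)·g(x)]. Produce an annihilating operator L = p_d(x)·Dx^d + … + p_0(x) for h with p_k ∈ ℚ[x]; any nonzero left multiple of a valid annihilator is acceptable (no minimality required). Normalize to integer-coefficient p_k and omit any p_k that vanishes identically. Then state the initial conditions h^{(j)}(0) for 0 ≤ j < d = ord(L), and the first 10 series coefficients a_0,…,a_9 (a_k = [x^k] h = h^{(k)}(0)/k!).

f: a_k = 1, 1, 4, 7, 19, 40, 97, 217, 508, 1159, …
g: a_k = 0, 8, 0, -16/3, 0, 16/15, 0, -32/315, 0, 16/2835, …
Sym-product of L_f,L_g gives L₀ (≤ ord 2).
h₀' ⇒ L via d/dx closure of L₀.
L = (10 - 16·x - 40·x^2 + 48·x^3 + 72·x^4) + (5 + 34·x + 36·x^2 + 72·x^3)·Dx + (-1 - x - x^2 + 12·x^3 + 18·x^4)·Dx^2  (order 2).
h: a_k = 8, 16, 80, 608/3, 1976/3, 8512/5, 213832/45, 771136/63, 2022224/63, 46248080/567, …
ICs: h(0) = 8, h′(0) = 16.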